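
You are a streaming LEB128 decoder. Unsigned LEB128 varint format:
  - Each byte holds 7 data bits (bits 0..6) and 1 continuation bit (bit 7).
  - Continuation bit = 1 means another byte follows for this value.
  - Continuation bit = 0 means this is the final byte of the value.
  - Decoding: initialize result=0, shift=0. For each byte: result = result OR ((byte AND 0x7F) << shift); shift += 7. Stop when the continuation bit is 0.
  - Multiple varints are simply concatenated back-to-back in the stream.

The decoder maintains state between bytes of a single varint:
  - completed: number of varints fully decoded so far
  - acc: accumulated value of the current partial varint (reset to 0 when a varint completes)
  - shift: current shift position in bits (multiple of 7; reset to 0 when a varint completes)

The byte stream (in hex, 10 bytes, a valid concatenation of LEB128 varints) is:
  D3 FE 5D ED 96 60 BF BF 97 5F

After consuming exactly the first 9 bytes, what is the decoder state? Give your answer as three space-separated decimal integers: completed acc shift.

byte[0]=0xD3 cont=1 payload=0x53: acc |= 83<<0 -> completed=0 acc=83 shift=7
byte[1]=0xFE cont=1 payload=0x7E: acc |= 126<<7 -> completed=0 acc=16211 shift=14
byte[2]=0x5D cont=0 payload=0x5D: varint #1 complete (value=1539923); reset -> completed=1 acc=0 shift=0
byte[3]=0xED cont=1 payload=0x6D: acc |= 109<<0 -> completed=1 acc=109 shift=7
byte[4]=0x96 cont=1 payload=0x16: acc |= 22<<7 -> completed=1 acc=2925 shift=14
byte[5]=0x60 cont=0 payload=0x60: varint #2 complete (value=1575789); reset -> completed=2 acc=0 shift=0
byte[6]=0xBF cont=1 payload=0x3F: acc |= 63<<0 -> completed=2 acc=63 shift=7
byte[7]=0xBF cont=1 payload=0x3F: acc |= 63<<7 -> completed=2 acc=8127 shift=14
byte[8]=0x97 cont=1 payload=0x17: acc |= 23<<14 -> completed=2 acc=384959 shift=21

Answer: 2 384959 21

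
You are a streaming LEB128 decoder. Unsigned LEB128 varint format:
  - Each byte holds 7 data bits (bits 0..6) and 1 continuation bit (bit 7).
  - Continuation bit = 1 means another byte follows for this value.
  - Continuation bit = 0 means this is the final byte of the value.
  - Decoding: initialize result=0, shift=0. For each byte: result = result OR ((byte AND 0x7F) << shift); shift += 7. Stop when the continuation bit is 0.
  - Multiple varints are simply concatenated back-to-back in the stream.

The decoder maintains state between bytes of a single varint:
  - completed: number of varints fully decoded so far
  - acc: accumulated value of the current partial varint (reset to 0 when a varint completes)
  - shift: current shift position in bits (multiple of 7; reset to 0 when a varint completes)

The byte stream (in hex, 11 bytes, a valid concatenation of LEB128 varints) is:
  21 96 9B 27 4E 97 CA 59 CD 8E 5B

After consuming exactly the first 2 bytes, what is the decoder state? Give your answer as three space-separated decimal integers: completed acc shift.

byte[0]=0x21 cont=0 payload=0x21: varint #1 complete (value=33); reset -> completed=1 acc=0 shift=0
byte[1]=0x96 cont=1 payload=0x16: acc |= 22<<0 -> completed=1 acc=22 shift=7

Answer: 1 22 7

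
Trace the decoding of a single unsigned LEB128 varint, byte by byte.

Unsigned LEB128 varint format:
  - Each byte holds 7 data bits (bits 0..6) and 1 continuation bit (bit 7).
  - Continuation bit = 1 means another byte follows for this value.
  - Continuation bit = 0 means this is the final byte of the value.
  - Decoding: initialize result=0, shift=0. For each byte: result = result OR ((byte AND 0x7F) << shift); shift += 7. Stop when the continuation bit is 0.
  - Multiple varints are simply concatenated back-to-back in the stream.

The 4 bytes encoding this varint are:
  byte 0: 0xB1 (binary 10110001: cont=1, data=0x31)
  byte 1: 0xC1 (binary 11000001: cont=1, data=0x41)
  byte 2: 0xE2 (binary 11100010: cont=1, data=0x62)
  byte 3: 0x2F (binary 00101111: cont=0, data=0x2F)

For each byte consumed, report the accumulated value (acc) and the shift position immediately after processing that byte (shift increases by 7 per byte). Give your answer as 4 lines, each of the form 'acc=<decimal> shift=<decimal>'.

Answer: acc=49 shift=7
acc=8369 shift=14
acc=1614001 shift=21
acc=100180145 shift=28

Derivation:
byte 0=0xB1: payload=0x31=49, contrib = 49<<0 = 49; acc -> 49, shift -> 7
byte 1=0xC1: payload=0x41=65, contrib = 65<<7 = 8320; acc -> 8369, shift -> 14
byte 2=0xE2: payload=0x62=98, contrib = 98<<14 = 1605632; acc -> 1614001, shift -> 21
byte 3=0x2F: payload=0x2F=47, contrib = 47<<21 = 98566144; acc -> 100180145, shift -> 28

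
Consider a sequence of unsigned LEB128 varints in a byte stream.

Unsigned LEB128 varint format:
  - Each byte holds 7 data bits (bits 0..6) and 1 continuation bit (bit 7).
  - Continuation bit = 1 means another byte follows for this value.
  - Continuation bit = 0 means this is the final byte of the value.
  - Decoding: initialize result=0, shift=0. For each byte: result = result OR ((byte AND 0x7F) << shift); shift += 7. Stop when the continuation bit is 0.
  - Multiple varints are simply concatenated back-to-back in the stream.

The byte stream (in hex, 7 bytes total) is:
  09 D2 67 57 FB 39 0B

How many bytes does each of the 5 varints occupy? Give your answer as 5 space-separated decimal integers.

Answer: 1 2 1 2 1

Derivation:
  byte[0]=0x09 cont=0 payload=0x09=9: acc |= 9<<0 -> acc=9 shift=7 [end]
Varint 1: bytes[0:1] = 09 -> value 9 (1 byte(s))
  byte[1]=0xD2 cont=1 payload=0x52=82: acc |= 82<<0 -> acc=82 shift=7
  byte[2]=0x67 cont=0 payload=0x67=103: acc |= 103<<7 -> acc=13266 shift=14 [end]
Varint 2: bytes[1:3] = D2 67 -> value 13266 (2 byte(s))
  byte[3]=0x57 cont=0 payload=0x57=87: acc |= 87<<0 -> acc=87 shift=7 [end]
Varint 3: bytes[3:4] = 57 -> value 87 (1 byte(s))
  byte[4]=0xFB cont=1 payload=0x7B=123: acc |= 123<<0 -> acc=123 shift=7
  byte[5]=0x39 cont=0 payload=0x39=57: acc |= 57<<7 -> acc=7419 shift=14 [end]
Varint 4: bytes[4:6] = FB 39 -> value 7419 (2 byte(s))
  byte[6]=0x0B cont=0 payload=0x0B=11: acc |= 11<<0 -> acc=11 shift=7 [end]
Varint 5: bytes[6:7] = 0B -> value 11 (1 byte(s))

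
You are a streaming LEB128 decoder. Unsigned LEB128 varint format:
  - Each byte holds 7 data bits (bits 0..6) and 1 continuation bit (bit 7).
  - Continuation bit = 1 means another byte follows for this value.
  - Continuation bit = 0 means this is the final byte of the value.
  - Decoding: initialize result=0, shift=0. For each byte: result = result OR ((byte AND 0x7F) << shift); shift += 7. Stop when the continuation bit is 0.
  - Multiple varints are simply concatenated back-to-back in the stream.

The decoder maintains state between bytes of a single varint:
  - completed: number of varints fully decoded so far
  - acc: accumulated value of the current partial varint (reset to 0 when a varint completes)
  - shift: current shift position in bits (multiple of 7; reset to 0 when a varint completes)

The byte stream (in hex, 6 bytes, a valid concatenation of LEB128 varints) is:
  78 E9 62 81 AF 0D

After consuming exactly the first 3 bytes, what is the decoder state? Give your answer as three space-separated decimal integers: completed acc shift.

Answer: 2 0 0

Derivation:
byte[0]=0x78 cont=0 payload=0x78: varint #1 complete (value=120); reset -> completed=1 acc=0 shift=0
byte[1]=0xE9 cont=1 payload=0x69: acc |= 105<<0 -> completed=1 acc=105 shift=7
byte[2]=0x62 cont=0 payload=0x62: varint #2 complete (value=12649); reset -> completed=2 acc=0 shift=0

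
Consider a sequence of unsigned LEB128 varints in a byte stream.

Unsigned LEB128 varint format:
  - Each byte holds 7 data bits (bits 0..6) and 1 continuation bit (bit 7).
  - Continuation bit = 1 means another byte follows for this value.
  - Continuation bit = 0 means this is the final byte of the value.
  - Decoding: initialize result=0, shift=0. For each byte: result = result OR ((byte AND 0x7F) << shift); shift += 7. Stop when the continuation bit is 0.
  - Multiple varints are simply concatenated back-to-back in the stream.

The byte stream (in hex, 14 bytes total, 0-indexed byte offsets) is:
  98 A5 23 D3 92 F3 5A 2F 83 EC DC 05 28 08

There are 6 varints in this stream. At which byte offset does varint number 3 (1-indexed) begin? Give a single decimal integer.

  byte[0]=0x98 cont=1 payload=0x18=24: acc |= 24<<0 -> acc=24 shift=7
  byte[1]=0xA5 cont=1 payload=0x25=37: acc |= 37<<7 -> acc=4760 shift=14
  byte[2]=0x23 cont=0 payload=0x23=35: acc |= 35<<14 -> acc=578200 shift=21 [end]
Varint 1: bytes[0:3] = 98 A5 23 -> value 578200 (3 byte(s))
  byte[3]=0xD3 cont=1 payload=0x53=83: acc |= 83<<0 -> acc=83 shift=7
  byte[4]=0x92 cont=1 payload=0x12=18: acc |= 18<<7 -> acc=2387 shift=14
  byte[5]=0xF3 cont=1 payload=0x73=115: acc |= 115<<14 -> acc=1886547 shift=21
  byte[6]=0x5A cont=0 payload=0x5A=90: acc |= 90<<21 -> acc=190630227 shift=28 [end]
Varint 2: bytes[3:7] = D3 92 F3 5A -> value 190630227 (4 byte(s))
  byte[7]=0x2F cont=0 payload=0x2F=47: acc |= 47<<0 -> acc=47 shift=7 [end]
Varint 3: bytes[7:8] = 2F -> value 47 (1 byte(s))
  byte[8]=0x83 cont=1 payload=0x03=3: acc |= 3<<0 -> acc=3 shift=7
  byte[9]=0xEC cont=1 payload=0x6C=108: acc |= 108<<7 -> acc=13827 shift=14
  byte[10]=0xDC cont=1 payload=0x5C=92: acc |= 92<<14 -> acc=1521155 shift=21
  byte[11]=0x05 cont=0 payload=0x05=5: acc |= 5<<21 -> acc=12006915 shift=28 [end]
Varint 4: bytes[8:12] = 83 EC DC 05 -> value 12006915 (4 byte(s))
  byte[12]=0x28 cont=0 payload=0x28=40: acc |= 40<<0 -> acc=40 shift=7 [end]
Varint 5: bytes[12:13] = 28 -> value 40 (1 byte(s))
  byte[13]=0x08 cont=0 payload=0x08=8: acc |= 8<<0 -> acc=8 shift=7 [end]
Varint 6: bytes[13:14] = 08 -> value 8 (1 byte(s))

Answer: 7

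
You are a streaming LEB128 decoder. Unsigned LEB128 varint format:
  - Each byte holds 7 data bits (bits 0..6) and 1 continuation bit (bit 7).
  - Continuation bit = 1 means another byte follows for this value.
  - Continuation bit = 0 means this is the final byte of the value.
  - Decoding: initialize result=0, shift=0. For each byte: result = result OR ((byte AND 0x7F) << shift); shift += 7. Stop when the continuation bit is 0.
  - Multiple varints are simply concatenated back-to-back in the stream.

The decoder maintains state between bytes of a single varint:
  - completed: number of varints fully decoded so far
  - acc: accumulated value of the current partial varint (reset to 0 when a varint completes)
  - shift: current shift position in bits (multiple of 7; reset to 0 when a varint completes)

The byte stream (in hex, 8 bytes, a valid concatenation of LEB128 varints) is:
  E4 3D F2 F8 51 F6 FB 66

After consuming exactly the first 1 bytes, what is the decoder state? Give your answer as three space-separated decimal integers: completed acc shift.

byte[0]=0xE4 cont=1 payload=0x64: acc |= 100<<0 -> completed=0 acc=100 shift=7

Answer: 0 100 7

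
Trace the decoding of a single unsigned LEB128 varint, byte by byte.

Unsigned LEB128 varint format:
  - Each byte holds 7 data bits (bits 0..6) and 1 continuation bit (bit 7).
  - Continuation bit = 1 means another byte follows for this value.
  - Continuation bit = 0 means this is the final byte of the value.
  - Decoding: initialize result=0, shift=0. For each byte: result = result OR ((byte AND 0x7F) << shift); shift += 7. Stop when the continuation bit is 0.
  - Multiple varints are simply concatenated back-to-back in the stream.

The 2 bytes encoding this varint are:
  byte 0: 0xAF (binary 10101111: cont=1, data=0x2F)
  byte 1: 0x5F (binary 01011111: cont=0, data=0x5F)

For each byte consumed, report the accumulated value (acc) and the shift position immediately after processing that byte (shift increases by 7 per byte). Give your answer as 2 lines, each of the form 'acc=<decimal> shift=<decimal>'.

byte 0=0xAF: payload=0x2F=47, contrib = 47<<0 = 47; acc -> 47, shift -> 7
byte 1=0x5F: payload=0x5F=95, contrib = 95<<7 = 12160; acc -> 12207, shift -> 14

Answer: acc=47 shift=7
acc=12207 shift=14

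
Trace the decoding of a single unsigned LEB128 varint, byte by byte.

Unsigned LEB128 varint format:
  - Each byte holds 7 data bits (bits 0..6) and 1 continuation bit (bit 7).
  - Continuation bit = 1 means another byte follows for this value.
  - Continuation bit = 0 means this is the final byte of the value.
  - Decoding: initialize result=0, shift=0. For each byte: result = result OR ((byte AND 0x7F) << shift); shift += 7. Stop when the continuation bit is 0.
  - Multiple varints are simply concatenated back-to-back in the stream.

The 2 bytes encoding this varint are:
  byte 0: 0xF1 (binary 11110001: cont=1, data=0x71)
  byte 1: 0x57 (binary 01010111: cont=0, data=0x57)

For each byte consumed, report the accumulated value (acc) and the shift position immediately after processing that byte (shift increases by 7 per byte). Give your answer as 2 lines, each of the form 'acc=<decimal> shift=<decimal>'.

byte 0=0xF1: payload=0x71=113, contrib = 113<<0 = 113; acc -> 113, shift -> 7
byte 1=0x57: payload=0x57=87, contrib = 87<<7 = 11136; acc -> 11249, shift -> 14

Answer: acc=113 shift=7
acc=11249 shift=14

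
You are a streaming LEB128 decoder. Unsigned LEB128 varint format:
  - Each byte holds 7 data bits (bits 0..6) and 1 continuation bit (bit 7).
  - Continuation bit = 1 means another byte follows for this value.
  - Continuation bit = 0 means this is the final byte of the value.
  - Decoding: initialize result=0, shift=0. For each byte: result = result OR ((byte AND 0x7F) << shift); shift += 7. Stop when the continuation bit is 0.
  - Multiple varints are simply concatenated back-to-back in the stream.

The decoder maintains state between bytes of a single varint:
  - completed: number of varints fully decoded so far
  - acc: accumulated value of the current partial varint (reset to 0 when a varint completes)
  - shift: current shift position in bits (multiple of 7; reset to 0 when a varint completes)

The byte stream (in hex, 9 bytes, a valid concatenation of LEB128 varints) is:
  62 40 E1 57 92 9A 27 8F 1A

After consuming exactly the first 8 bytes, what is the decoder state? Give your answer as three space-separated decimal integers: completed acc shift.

byte[0]=0x62 cont=0 payload=0x62: varint #1 complete (value=98); reset -> completed=1 acc=0 shift=0
byte[1]=0x40 cont=0 payload=0x40: varint #2 complete (value=64); reset -> completed=2 acc=0 shift=0
byte[2]=0xE1 cont=1 payload=0x61: acc |= 97<<0 -> completed=2 acc=97 shift=7
byte[3]=0x57 cont=0 payload=0x57: varint #3 complete (value=11233); reset -> completed=3 acc=0 shift=0
byte[4]=0x92 cont=1 payload=0x12: acc |= 18<<0 -> completed=3 acc=18 shift=7
byte[5]=0x9A cont=1 payload=0x1A: acc |= 26<<7 -> completed=3 acc=3346 shift=14
byte[6]=0x27 cont=0 payload=0x27: varint #4 complete (value=642322); reset -> completed=4 acc=0 shift=0
byte[7]=0x8F cont=1 payload=0x0F: acc |= 15<<0 -> completed=4 acc=15 shift=7

Answer: 4 15 7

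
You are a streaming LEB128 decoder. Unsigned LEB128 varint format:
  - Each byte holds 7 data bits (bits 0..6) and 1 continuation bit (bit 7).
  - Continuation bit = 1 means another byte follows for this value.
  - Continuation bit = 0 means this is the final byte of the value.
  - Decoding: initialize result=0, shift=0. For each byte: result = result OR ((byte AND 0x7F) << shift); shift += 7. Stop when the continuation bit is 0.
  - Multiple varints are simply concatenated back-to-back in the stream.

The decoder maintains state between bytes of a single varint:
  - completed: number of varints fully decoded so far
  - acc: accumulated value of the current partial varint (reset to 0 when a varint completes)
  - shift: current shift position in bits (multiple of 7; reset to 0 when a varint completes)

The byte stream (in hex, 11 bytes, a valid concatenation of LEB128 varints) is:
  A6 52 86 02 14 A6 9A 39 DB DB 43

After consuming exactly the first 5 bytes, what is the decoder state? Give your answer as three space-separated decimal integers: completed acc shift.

byte[0]=0xA6 cont=1 payload=0x26: acc |= 38<<0 -> completed=0 acc=38 shift=7
byte[1]=0x52 cont=0 payload=0x52: varint #1 complete (value=10534); reset -> completed=1 acc=0 shift=0
byte[2]=0x86 cont=1 payload=0x06: acc |= 6<<0 -> completed=1 acc=6 shift=7
byte[3]=0x02 cont=0 payload=0x02: varint #2 complete (value=262); reset -> completed=2 acc=0 shift=0
byte[4]=0x14 cont=0 payload=0x14: varint #3 complete (value=20); reset -> completed=3 acc=0 shift=0

Answer: 3 0 0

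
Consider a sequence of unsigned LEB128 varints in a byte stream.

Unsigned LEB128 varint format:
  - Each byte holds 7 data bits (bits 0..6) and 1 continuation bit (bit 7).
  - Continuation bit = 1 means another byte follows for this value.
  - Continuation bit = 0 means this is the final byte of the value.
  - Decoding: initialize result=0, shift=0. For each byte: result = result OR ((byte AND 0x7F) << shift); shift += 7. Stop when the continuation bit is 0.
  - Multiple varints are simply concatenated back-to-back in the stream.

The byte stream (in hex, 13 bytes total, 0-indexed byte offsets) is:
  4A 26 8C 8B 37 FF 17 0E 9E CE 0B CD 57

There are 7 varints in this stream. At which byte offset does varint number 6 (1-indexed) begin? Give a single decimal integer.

  byte[0]=0x4A cont=0 payload=0x4A=74: acc |= 74<<0 -> acc=74 shift=7 [end]
Varint 1: bytes[0:1] = 4A -> value 74 (1 byte(s))
  byte[1]=0x26 cont=0 payload=0x26=38: acc |= 38<<0 -> acc=38 shift=7 [end]
Varint 2: bytes[1:2] = 26 -> value 38 (1 byte(s))
  byte[2]=0x8C cont=1 payload=0x0C=12: acc |= 12<<0 -> acc=12 shift=7
  byte[3]=0x8B cont=1 payload=0x0B=11: acc |= 11<<7 -> acc=1420 shift=14
  byte[4]=0x37 cont=0 payload=0x37=55: acc |= 55<<14 -> acc=902540 shift=21 [end]
Varint 3: bytes[2:5] = 8C 8B 37 -> value 902540 (3 byte(s))
  byte[5]=0xFF cont=1 payload=0x7F=127: acc |= 127<<0 -> acc=127 shift=7
  byte[6]=0x17 cont=0 payload=0x17=23: acc |= 23<<7 -> acc=3071 shift=14 [end]
Varint 4: bytes[5:7] = FF 17 -> value 3071 (2 byte(s))
  byte[7]=0x0E cont=0 payload=0x0E=14: acc |= 14<<0 -> acc=14 shift=7 [end]
Varint 5: bytes[7:8] = 0E -> value 14 (1 byte(s))
  byte[8]=0x9E cont=1 payload=0x1E=30: acc |= 30<<0 -> acc=30 shift=7
  byte[9]=0xCE cont=1 payload=0x4E=78: acc |= 78<<7 -> acc=10014 shift=14
  byte[10]=0x0B cont=0 payload=0x0B=11: acc |= 11<<14 -> acc=190238 shift=21 [end]
Varint 6: bytes[8:11] = 9E CE 0B -> value 190238 (3 byte(s))
  byte[11]=0xCD cont=1 payload=0x4D=77: acc |= 77<<0 -> acc=77 shift=7
  byte[12]=0x57 cont=0 payload=0x57=87: acc |= 87<<7 -> acc=11213 shift=14 [end]
Varint 7: bytes[11:13] = CD 57 -> value 11213 (2 byte(s))

Answer: 8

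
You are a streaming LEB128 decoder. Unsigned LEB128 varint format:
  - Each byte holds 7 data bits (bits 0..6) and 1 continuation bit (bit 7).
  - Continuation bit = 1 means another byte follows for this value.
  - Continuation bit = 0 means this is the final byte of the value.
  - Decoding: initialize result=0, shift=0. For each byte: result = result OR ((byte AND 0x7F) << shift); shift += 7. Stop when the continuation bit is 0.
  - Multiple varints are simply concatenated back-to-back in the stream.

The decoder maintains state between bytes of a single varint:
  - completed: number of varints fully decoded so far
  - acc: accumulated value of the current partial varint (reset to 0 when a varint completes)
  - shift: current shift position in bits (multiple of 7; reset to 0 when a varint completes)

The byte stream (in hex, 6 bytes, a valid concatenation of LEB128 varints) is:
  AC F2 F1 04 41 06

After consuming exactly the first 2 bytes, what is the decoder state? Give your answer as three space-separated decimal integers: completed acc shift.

byte[0]=0xAC cont=1 payload=0x2C: acc |= 44<<0 -> completed=0 acc=44 shift=7
byte[1]=0xF2 cont=1 payload=0x72: acc |= 114<<7 -> completed=0 acc=14636 shift=14

Answer: 0 14636 14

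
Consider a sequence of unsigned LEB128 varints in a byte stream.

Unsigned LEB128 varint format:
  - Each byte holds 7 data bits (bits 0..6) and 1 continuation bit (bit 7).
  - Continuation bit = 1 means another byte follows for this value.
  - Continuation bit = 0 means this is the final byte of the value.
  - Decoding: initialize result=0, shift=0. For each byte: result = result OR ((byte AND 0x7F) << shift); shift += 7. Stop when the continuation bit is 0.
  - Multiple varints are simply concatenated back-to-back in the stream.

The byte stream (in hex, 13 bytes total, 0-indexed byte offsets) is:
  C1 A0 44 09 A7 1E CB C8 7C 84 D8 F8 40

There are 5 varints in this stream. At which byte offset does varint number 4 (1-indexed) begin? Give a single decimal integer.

  byte[0]=0xC1 cont=1 payload=0x41=65: acc |= 65<<0 -> acc=65 shift=7
  byte[1]=0xA0 cont=1 payload=0x20=32: acc |= 32<<7 -> acc=4161 shift=14
  byte[2]=0x44 cont=0 payload=0x44=68: acc |= 68<<14 -> acc=1118273 shift=21 [end]
Varint 1: bytes[0:3] = C1 A0 44 -> value 1118273 (3 byte(s))
  byte[3]=0x09 cont=0 payload=0x09=9: acc |= 9<<0 -> acc=9 shift=7 [end]
Varint 2: bytes[3:4] = 09 -> value 9 (1 byte(s))
  byte[4]=0xA7 cont=1 payload=0x27=39: acc |= 39<<0 -> acc=39 shift=7
  byte[5]=0x1E cont=0 payload=0x1E=30: acc |= 30<<7 -> acc=3879 shift=14 [end]
Varint 3: bytes[4:6] = A7 1E -> value 3879 (2 byte(s))
  byte[6]=0xCB cont=1 payload=0x4B=75: acc |= 75<<0 -> acc=75 shift=7
  byte[7]=0xC8 cont=1 payload=0x48=72: acc |= 72<<7 -> acc=9291 shift=14
  byte[8]=0x7C cont=0 payload=0x7C=124: acc |= 124<<14 -> acc=2040907 shift=21 [end]
Varint 4: bytes[6:9] = CB C8 7C -> value 2040907 (3 byte(s))
  byte[9]=0x84 cont=1 payload=0x04=4: acc |= 4<<0 -> acc=4 shift=7
  byte[10]=0xD8 cont=1 payload=0x58=88: acc |= 88<<7 -> acc=11268 shift=14
  byte[11]=0xF8 cont=1 payload=0x78=120: acc |= 120<<14 -> acc=1977348 shift=21
  byte[12]=0x40 cont=0 payload=0x40=64: acc |= 64<<21 -> acc=136195076 shift=28 [end]
Varint 5: bytes[9:13] = 84 D8 F8 40 -> value 136195076 (4 byte(s))

Answer: 6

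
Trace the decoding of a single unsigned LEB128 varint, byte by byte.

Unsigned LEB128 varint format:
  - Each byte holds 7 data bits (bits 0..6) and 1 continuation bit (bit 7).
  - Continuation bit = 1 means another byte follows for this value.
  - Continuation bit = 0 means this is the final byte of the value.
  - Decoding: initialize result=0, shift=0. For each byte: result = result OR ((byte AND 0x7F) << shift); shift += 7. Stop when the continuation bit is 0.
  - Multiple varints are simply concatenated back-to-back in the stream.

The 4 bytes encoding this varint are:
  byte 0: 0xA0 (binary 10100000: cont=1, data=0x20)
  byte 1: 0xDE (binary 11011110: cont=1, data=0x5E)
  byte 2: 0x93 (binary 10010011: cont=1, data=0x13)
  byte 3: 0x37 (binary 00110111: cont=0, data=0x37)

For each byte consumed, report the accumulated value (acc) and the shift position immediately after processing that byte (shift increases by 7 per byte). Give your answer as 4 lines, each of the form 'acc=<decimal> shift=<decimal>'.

byte 0=0xA0: payload=0x20=32, contrib = 32<<0 = 32; acc -> 32, shift -> 7
byte 1=0xDE: payload=0x5E=94, contrib = 94<<7 = 12032; acc -> 12064, shift -> 14
byte 2=0x93: payload=0x13=19, contrib = 19<<14 = 311296; acc -> 323360, shift -> 21
byte 3=0x37: payload=0x37=55, contrib = 55<<21 = 115343360; acc -> 115666720, shift -> 28

Answer: acc=32 shift=7
acc=12064 shift=14
acc=323360 shift=21
acc=115666720 shift=28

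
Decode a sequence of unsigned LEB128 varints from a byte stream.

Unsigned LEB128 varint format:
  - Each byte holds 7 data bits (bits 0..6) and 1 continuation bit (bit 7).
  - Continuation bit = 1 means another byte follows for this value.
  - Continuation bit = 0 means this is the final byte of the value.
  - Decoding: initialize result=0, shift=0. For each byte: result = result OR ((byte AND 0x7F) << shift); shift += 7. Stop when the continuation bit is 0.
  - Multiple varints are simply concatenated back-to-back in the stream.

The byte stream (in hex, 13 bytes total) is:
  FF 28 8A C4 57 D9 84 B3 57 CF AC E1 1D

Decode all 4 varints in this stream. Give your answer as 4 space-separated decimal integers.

Answer: 5247 1434122 183288409 62412367

Derivation:
  byte[0]=0xFF cont=1 payload=0x7F=127: acc |= 127<<0 -> acc=127 shift=7
  byte[1]=0x28 cont=0 payload=0x28=40: acc |= 40<<7 -> acc=5247 shift=14 [end]
Varint 1: bytes[0:2] = FF 28 -> value 5247 (2 byte(s))
  byte[2]=0x8A cont=1 payload=0x0A=10: acc |= 10<<0 -> acc=10 shift=7
  byte[3]=0xC4 cont=1 payload=0x44=68: acc |= 68<<7 -> acc=8714 shift=14
  byte[4]=0x57 cont=0 payload=0x57=87: acc |= 87<<14 -> acc=1434122 shift=21 [end]
Varint 2: bytes[2:5] = 8A C4 57 -> value 1434122 (3 byte(s))
  byte[5]=0xD9 cont=1 payload=0x59=89: acc |= 89<<0 -> acc=89 shift=7
  byte[6]=0x84 cont=1 payload=0x04=4: acc |= 4<<7 -> acc=601 shift=14
  byte[7]=0xB3 cont=1 payload=0x33=51: acc |= 51<<14 -> acc=836185 shift=21
  byte[8]=0x57 cont=0 payload=0x57=87: acc |= 87<<21 -> acc=183288409 shift=28 [end]
Varint 3: bytes[5:9] = D9 84 B3 57 -> value 183288409 (4 byte(s))
  byte[9]=0xCF cont=1 payload=0x4F=79: acc |= 79<<0 -> acc=79 shift=7
  byte[10]=0xAC cont=1 payload=0x2C=44: acc |= 44<<7 -> acc=5711 shift=14
  byte[11]=0xE1 cont=1 payload=0x61=97: acc |= 97<<14 -> acc=1594959 shift=21
  byte[12]=0x1D cont=0 payload=0x1D=29: acc |= 29<<21 -> acc=62412367 shift=28 [end]
Varint 4: bytes[9:13] = CF AC E1 1D -> value 62412367 (4 byte(s))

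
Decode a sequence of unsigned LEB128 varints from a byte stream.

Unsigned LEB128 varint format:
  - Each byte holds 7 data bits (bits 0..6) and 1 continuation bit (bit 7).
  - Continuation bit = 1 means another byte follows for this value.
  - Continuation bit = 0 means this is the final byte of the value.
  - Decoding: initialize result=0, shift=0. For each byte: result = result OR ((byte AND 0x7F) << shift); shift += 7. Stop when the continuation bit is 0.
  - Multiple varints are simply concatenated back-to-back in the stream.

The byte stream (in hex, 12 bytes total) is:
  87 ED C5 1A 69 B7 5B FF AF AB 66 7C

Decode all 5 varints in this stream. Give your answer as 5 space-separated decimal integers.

Answer: 55670407 105 11703 214620159 124

Derivation:
  byte[0]=0x87 cont=1 payload=0x07=7: acc |= 7<<0 -> acc=7 shift=7
  byte[1]=0xED cont=1 payload=0x6D=109: acc |= 109<<7 -> acc=13959 shift=14
  byte[2]=0xC5 cont=1 payload=0x45=69: acc |= 69<<14 -> acc=1144455 shift=21
  byte[3]=0x1A cont=0 payload=0x1A=26: acc |= 26<<21 -> acc=55670407 shift=28 [end]
Varint 1: bytes[0:4] = 87 ED C5 1A -> value 55670407 (4 byte(s))
  byte[4]=0x69 cont=0 payload=0x69=105: acc |= 105<<0 -> acc=105 shift=7 [end]
Varint 2: bytes[4:5] = 69 -> value 105 (1 byte(s))
  byte[5]=0xB7 cont=1 payload=0x37=55: acc |= 55<<0 -> acc=55 shift=7
  byte[6]=0x5B cont=0 payload=0x5B=91: acc |= 91<<7 -> acc=11703 shift=14 [end]
Varint 3: bytes[5:7] = B7 5B -> value 11703 (2 byte(s))
  byte[7]=0xFF cont=1 payload=0x7F=127: acc |= 127<<0 -> acc=127 shift=7
  byte[8]=0xAF cont=1 payload=0x2F=47: acc |= 47<<7 -> acc=6143 shift=14
  byte[9]=0xAB cont=1 payload=0x2B=43: acc |= 43<<14 -> acc=710655 shift=21
  byte[10]=0x66 cont=0 payload=0x66=102: acc |= 102<<21 -> acc=214620159 shift=28 [end]
Varint 4: bytes[7:11] = FF AF AB 66 -> value 214620159 (4 byte(s))
  byte[11]=0x7C cont=0 payload=0x7C=124: acc |= 124<<0 -> acc=124 shift=7 [end]
Varint 5: bytes[11:12] = 7C -> value 124 (1 byte(s))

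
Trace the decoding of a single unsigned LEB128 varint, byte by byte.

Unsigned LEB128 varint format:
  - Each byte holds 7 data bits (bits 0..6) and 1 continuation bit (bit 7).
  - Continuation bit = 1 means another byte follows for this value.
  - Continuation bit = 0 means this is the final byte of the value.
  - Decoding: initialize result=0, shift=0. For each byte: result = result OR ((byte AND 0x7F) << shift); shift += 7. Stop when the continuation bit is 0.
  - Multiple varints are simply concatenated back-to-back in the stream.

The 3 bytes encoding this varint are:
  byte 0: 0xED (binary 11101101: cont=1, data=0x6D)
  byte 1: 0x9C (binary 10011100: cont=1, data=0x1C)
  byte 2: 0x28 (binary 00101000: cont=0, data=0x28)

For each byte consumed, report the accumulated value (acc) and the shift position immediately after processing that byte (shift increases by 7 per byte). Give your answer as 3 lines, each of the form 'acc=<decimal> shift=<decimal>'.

Answer: acc=109 shift=7
acc=3693 shift=14
acc=659053 shift=21

Derivation:
byte 0=0xED: payload=0x6D=109, contrib = 109<<0 = 109; acc -> 109, shift -> 7
byte 1=0x9C: payload=0x1C=28, contrib = 28<<7 = 3584; acc -> 3693, shift -> 14
byte 2=0x28: payload=0x28=40, contrib = 40<<14 = 655360; acc -> 659053, shift -> 21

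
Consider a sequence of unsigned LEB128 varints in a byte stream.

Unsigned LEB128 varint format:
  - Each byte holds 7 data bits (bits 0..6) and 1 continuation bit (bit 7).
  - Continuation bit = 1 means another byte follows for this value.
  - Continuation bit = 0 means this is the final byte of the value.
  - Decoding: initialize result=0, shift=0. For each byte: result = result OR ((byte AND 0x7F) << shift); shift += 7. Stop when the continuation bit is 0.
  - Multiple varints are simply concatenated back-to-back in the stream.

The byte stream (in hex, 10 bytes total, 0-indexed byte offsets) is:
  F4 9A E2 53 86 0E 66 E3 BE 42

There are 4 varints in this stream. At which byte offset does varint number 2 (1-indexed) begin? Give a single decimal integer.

  byte[0]=0xF4 cont=1 payload=0x74=116: acc |= 116<<0 -> acc=116 shift=7
  byte[1]=0x9A cont=1 payload=0x1A=26: acc |= 26<<7 -> acc=3444 shift=14
  byte[2]=0xE2 cont=1 payload=0x62=98: acc |= 98<<14 -> acc=1609076 shift=21
  byte[3]=0x53 cont=0 payload=0x53=83: acc |= 83<<21 -> acc=175672692 shift=28 [end]
Varint 1: bytes[0:4] = F4 9A E2 53 -> value 175672692 (4 byte(s))
  byte[4]=0x86 cont=1 payload=0x06=6: acc |= 6<<0 -> acc=6 shift=7
  byte[5]=0x0E cont=0 payload=0x0E=14: acc |= 14<<7 -> acc=1798 shift=14 [end]
Varint 2: bytes[4:6] = 86 0E -> value 1798 (2 byte(s))
  byte[6]=0x66 cont=0 payload=0x66=102: acc |= 102<<0 -> acc=102 shift=7 [end]
Varint 3: bytes[6:7] = 66 -> value 102 (1 byte(s))
  byte[7]=0xE3 cont=1 payload=0x63=99: acc |= 99<<0 -> acc=99 shift=7
  byte[8]=0xBE cont=1 payload=0x3E=62: acc |= 62<<7 -> acc=8035 shift=14
  byte[9]=0x42 cont=0 payload=0x42=66: acc |= 66<<14 -> acc=1089379 shift=21 [end]
Varint 4: bytes[7:10] = E3 BE 42 -> value 1089379 (3 byte(s))

Answer: 4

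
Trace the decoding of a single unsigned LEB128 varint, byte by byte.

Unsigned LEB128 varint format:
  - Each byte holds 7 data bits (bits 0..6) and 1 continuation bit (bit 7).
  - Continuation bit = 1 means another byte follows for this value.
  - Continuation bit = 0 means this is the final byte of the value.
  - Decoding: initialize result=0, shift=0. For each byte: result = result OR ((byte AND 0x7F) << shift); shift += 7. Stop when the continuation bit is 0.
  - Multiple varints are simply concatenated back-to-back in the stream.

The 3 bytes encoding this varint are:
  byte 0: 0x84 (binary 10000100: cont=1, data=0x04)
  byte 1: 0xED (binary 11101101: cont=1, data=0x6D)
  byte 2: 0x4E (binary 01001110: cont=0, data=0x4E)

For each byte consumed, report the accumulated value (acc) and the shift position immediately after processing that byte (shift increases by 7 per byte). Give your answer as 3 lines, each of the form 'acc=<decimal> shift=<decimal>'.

Answer: acc=4 shift=7
acc=13956 shift=14
acc=1291908 shift=21

Derivation:
byte 0=0x84: payload=0x04=4, contrib = 4<<0 = 4; acc -> 4, shift -> 7
byte 1=0xED: payload=0x6D=109, contrib = 109<<7 = 13952; acc -> 13956, shift -> 14
byte 2=0x4E: payload=0x4E=78, contrib = 78<<14 = 1277952; acc -> 1291908, shift -> 21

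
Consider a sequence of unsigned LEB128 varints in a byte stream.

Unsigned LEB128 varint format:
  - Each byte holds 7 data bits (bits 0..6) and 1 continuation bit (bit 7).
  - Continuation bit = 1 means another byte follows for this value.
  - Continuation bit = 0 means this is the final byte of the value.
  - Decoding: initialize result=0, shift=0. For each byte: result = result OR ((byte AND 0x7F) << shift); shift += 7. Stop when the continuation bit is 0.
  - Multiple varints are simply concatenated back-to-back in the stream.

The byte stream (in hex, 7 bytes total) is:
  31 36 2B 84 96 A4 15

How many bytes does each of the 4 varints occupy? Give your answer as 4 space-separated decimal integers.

  byte[0]=0x31 cont=0 payload=0x31=49: acc |= 49<<0 -> acc=49 shift=7 [end]
Varint 1: bytes[0:1] = 31 -> value 49 (1 byte(s))
  byte[1]=0x36 cont=0 payload=0x36=54: acc |= 54<<0 -> acc=54 shift=7 [end]
Varint 2: bytes[1:2] = 36 -> value 54 (1 byte(s))
  byte[2]=0x2B cont=0 payload=0x2B=43: acc |= 43<<0 -> acc=43 shift=7 [end]
Varint 3: bytes[2:3] = 2B -> value 43 (1 byte(s))
  byte[3]=0x84 cont=1 payload=0x04=4: acc |= 4<<0 -> acc=4 shift=7
  byte[4]=0x96 cont=1 payload=0x16=22: acc |= 22<<7 -> acc=2820 shift=14
  byte[5]=0xA4 cont=1 payload=0x24=36: acc |= 36<<14 -> acc=592644 shift=21
  byte[6]=0x15 cont=0 payload=0x15=21: acc |= 21<<21 -> acc=44632836 shift=28 [end]
Varint 4: bytes[3:7] = 84 96 A4 15 -> value 44632836 (4 byte(s))

Answer: 1 1 1 4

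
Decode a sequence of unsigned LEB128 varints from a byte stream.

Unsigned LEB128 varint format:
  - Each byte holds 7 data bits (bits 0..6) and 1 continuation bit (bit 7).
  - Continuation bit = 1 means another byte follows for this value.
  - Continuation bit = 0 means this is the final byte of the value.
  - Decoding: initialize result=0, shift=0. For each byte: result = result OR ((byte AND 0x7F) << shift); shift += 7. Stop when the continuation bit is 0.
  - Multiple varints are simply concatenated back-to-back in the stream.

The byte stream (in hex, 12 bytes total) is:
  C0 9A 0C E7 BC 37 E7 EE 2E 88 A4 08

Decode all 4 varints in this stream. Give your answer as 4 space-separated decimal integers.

Answer: 200000 908903 767847 135688

Derivation:
  byte[0]=0xC0 cont=1 payload=0x40=64: acc |= 64<<0 -> acc=64 shift=7
  byte[1]=0x9A cont=1 payload=0x1A=26: acc |= 26<<7 -> acc=3392 shift=14
  byte[2]=0x0C cont=0 payload=0x0C=12: acc |= 12<<14 -> acc=200000 shift=21 [end]
Varint 1: bytes[0:3] = C0 9A 0C -> value 200000 (3 byte(s))
  byte[3]=0xE7 cont=1 payload=0x67=103: acc |= 103<<0 -> acc=103 shift=7
  byte[4]=0xBC cont=1 payload=0x3C=60: acc |= 60<<7 -> acc=7783 shift=14
  byte[5]=0x37 cont=0 payload=0x37=55: acc |= 55<<14 -> acc=908903 shift=21 [end]
Varint 2: bytes[3:6] = E7 BC 37 -> value 908903 (3 byte(s))
  byte[6]=0xE7 cont=1 payload=0x67=103: acc |= 103<<0 -> acc=103 shift=7
  byte[7]=0xEE cont=1 payload=0x6E=110: acc |= 110<<7 -> acc=14183 shift=14
  byte[8]=0x2E cont=0 payload=0x2E=46: acc |= 46<<14 -> acc=767847 shift=21 [end]
Varint 3: bytes[6:9] = E7 EE 2E -> value 767847 (3 byte(s))
  byte[9]=0x88 cont=1 payload=0x08=8: acc |= 8<<0 -> acc=8 shift=7
  byte[10]=0xA4 cont=1 payload=0x24=36: acc |= 36<<7 -> acc=4616 shift=14
  byte[11]=0x08 cont=0 payload=0x08=8: acc |= 8<<14 -> acc=135688 shift=21 [end]
Varint 4: bytes[9:12] = 88 A4 08 -> value 135688 (3 byte(s))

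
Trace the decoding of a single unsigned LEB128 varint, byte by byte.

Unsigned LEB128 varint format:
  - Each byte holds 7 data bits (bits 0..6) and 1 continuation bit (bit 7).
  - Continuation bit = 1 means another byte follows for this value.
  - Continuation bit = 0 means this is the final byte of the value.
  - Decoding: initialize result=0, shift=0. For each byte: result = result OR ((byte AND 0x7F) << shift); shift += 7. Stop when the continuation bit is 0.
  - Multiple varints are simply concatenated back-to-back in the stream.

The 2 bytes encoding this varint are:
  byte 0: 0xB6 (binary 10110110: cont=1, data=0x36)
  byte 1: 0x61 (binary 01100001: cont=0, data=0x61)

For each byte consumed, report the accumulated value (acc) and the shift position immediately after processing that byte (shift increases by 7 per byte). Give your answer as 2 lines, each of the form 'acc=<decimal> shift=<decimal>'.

byte 0=0xB6: payload=0x36=54, contrib = 54<<0 = 54; acc -> 54, shift -> 7
byte 1=0x61: payload=0x61=97, contrib = 97<<7 = 12416; acc -> 12470, shift -> 14

Answer: acc=54 shift=7
acc=12470 shift=14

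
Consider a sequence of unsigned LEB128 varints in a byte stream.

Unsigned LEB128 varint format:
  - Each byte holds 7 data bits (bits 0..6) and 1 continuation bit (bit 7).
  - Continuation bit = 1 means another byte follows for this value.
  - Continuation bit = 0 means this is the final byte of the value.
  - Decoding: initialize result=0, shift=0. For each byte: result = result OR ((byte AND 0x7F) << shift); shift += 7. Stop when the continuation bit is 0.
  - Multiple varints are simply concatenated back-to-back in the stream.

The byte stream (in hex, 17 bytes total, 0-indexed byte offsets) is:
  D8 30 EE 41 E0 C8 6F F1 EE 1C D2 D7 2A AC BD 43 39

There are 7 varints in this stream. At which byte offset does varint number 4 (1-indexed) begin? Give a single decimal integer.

Answer: 7

Derivation:
  byte[0]=0xD8 cont=1 payload=0x58=88: acc |= 88<<0 -> acc=88 shift=7
  byte[1]=0x30 cont=0 payload=0x30=48: acc |= 48<<7 -> acc=6232 shift=14 [end]
Varint 1: bytes[0:2] = D8 30 -> value 6232 (2 byte(s))
  byte[2]=0xEE cont=1 payload=0x6E=110: acc |= 110<<0 -> acc=110 shift=7
  byte[3]=0x41 cont=0 payload=0x41=65: acc |= 65<<7 -> acc=8430 shift=14 [end]
Varint 2: bytes[2:4] = EE 41 -> value 8430 (2 byte(s))
  byte[4]=0xE0 cont=1 payload=0x60=96: acc |= 96<<0 -> acc=96 shift=7
  byte[5]=0xC8 cont=1 payload=0x48=72: acc |= 72<<7 -> acc=9312 shift=14
  byte[6]=0x6F cont=0 payload=0x6F=111: acc |= 111<<14 -> acc=1827936 shift=21 [end]
Varint 3: bytes[4:7] = E0 C8 6F -> value 1827936 (3 byte(s))
  byte[7]=0xF1 cont=1 payload=0x71=113: acc |= 113<<0 -> acc=113 shift=7
  byte[8]=0xEE cont=1 payload=0x6E=110: acc |= 110<<7 -> acc=14193 shift=14
  byte[9]=0x1C cont=0 payload=0x1C=28: acc |= 28<<14 -> acc=472945 shift=21 [end]
Varint 4: bytes[7:10] = F1 EE 1C -> value 472945 (3 byte(s))
  byte[10]=0xD2 cont=1 payload=0x52=82: acc |= 82<<0 -> acc=82 shift=7
  byte[11]=0xD7 cont=1 payload=0x57=87: acc |= 87<<7 -> acc=11218 shift=14
  byte[12]=0x2A cont=0 payload=0x2A=42: acc |= 42<<14 -> acc=699346 shift=21 [end]
Varint 5: bytes[10:13] = D2 D7 2A -> value 699346 (3 byte(s))
  byte[13]=0xAC cont=1 payload=0x2C=44: acc |= 44<<0 -> acc=44 shift=7
  byte[14]=0xBD cont=1 payload=0x3D=61: acc |= 61<<7 -> acc=7852 shift=14
  byte[15]=0x43 cont=0 payload=0x43=67: acc |= 67<<14 -> acc=1105580 shift=21 [end]
Varint 6: bytes[13:16] = AC BD 43 -> value 1105580 (3 byte(s))
  byte[16]=0x39 cont=0 payload=0x39=57: acc |= 57<<0 -> acc=57 shift=7 [end]
Varint 7: bytes[16:17] = 39 -> value 57 (1 byte(s))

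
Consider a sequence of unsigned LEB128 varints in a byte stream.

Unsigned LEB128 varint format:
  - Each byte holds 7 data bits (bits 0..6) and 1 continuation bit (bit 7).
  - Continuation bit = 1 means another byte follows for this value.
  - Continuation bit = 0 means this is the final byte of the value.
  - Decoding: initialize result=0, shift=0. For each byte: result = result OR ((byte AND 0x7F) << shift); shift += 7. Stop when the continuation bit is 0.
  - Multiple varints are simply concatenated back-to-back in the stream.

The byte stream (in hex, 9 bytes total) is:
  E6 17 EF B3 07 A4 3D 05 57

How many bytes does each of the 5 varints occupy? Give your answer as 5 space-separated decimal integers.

  byte[0]=0xE6 cont=1 payload=0x66=102: acc |= 102<<0 -> acc=102 shift=7
  byte[1]=0x17 cont=0 payload=0x17=23: acc |= 23<<7 -> acc=3046 shift=14 [end]
Varint 1: bytes[0:2] = E6 17 -> value 3046 (2 byte(s))
  byte[2]=0xEF cont=1 payload=0x6F=111: acc |= 111<<0 -> acc=111 shift=7
  byte[3]=0xB3 cont=1 payload=0x33=51: acc |= 51<<7 -> acc=6639 shift=14
  byte[4]=0x07 cont=0 payload=0x07=7: acc |= 7<<14 -> acc=121327 shift=21 [end]
Varint 2: bytes[2:5] = EF B3 07 -> value 121327 (3 byte(s))
  byte[5]=0xA4 cont=1 payload=0x24=36: acc |= 36<<0 -> acc=36 shift=7
  byte[6]=0x3D cont=0 payload=0x3D=61: acc |= 61<<7 -> acc=7844 shift=14 [end]
Varint 3: bytes[5:7] = A4 3D -> value 7844 (2 byte(s))
  byte[7]=0x05 cont=0 payload=0x05=5: acc |= 5<<0 -> acc=5 shift=7 [end]
Varint 4: bytes[7:8] = 05 -> value 5 (1 byte(s))
  byte[8]=0x57 cont=0 payload=0x57=87: acc |= 87<<0 -> acc=87 shift=7 [end]
Varint 5: bytes[8:9] = 57 -> value 87 (1 byte(s))

Answer: 2 3 2 1 1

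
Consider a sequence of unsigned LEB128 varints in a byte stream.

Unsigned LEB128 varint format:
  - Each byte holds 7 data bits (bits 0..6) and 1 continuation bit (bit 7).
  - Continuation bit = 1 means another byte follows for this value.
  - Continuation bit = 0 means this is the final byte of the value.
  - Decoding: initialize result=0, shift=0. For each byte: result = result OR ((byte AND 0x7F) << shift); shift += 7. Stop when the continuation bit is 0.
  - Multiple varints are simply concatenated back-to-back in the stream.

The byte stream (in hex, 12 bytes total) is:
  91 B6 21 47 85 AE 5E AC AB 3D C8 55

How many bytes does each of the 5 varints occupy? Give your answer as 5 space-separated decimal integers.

  byte[0]=0x91 cont=1 payload=0x11=17: acc |= 17<<0 -> acc=17 shift=7
  byte[1]=0xB6 cont=1 payload=0x36=54: acc |= 54<<7 -> acc=6929 shift=14
  byte[2]=0x21 cont=0 payload=0x21=33: acc |= 33<<14 -> acc=547601 shift=21 [end]
Varint 1: bytes[0:3] = 91 B6 21 -> value 547601 (3 byte(s))
  byte[3]=0x47 cont=0 payload=0x47=71: acc |= 71<<0 -> acc=71 shift=7 [end]
Varint 2: bytes[3:4] = 47 -> value 71 (1 byte(s))
  byte[4]=0x85 cont=1 payload=0x05=5: acc |= 5<<0 -> acc=5 shift=7
  byte[5]=0xAE cont=1 payload=0x2E=46: acc |= 46<<7 -> acc=5893 shift=14
  byte[6]=0x5E cont=0 payload=0x5E=94: acc |= 94<<14 -> acc=1545989 shift=21 [end]
Varint 3: bytes[4:7] = 85 AE 5E -> value 1545989 (3 byte(s))
  byte[7]=0xAC cont=1 payload=0x2C=44: acc |= 44<<0 -> acc=44 shift=7
  byte[8]=0xAB cont=1 payload=0x2B=43: acc |= 43<<7 -> acc=5548 shift=14
  byte[9]=0x3D cont=0 payload=0x3D=61: acc |= 61<<14 -> acc=1004972 shift=21 [end]
Varint 4: bytes[7:10] = AC AB 3D -> value 1004972 (3 byte(s))
  byte[10]=0xC8 cont=1 payload=0x48=72: acc |= 72<<0 -> acc=72 shift=7
  byte[11]=0x55 cont=0 payload=0x55=85: acc |= 85<<7 -> acc=10952 shift=14 [end]
Varint 5: bytes[10:12] = C8 55 -> value 10952 (2 byte(s))

Answer: 3 1 3 3 2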